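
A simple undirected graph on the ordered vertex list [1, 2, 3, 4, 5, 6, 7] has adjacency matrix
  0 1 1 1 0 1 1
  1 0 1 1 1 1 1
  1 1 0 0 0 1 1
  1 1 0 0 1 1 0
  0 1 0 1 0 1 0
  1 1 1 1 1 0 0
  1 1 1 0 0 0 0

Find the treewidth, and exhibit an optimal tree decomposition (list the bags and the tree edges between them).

Treewidth 3.
One such decomposition:
Bags: B1 = {1, 2, 3, 6}  B2 = {1, 2, 3, 7}  B3 = {1, 2, 4, 6}  B4 = {2, 4, 5, 6}
Tree: B1–B2, B1–B3, B3–B4

Each bag holds 4 vertices, so the decomposition has width 3, which upper-bounds the treewidth. Conversely, {1, 2, 3, 6} is a clique of size 4, and the vertices of any clique must share a bag in every tree decomposition; so some bag has ≥ 4 vertices and tw(G) ≥ 3. Hence tw(G) = 3 exactly.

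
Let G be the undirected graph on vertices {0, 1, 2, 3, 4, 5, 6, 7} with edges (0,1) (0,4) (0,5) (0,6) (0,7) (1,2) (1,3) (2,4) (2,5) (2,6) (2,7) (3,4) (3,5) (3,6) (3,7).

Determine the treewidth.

A width-3 tree decomposition is:
Bags: B1 = {0, 2, 3, 4}  B2 = {0, 2, 3, 5}  B3 = {0, 1, 2, 3}  B4 = {0, 2, 3, 7}  B5 = {0, 2, 3, 6}
Tree: B1–B2, B2–B3, B3–B4, B4–B5
The largest bag has 4 vertices, giving width 3; this decomposition certifies tw(G) ≤ 3. For the lower bound: the 4 vertex sets {2,4}, {3,5}, {0}, {1} are disjoint, each induces a connected subgraph, and every pair is joined by at least one edge of G. Contracting each set to a single vertex therefore yields K_{4} as a minor, and since treewidth is minor-monotone, tw(G) ≥ tw(K_{4}) = 3. Hence tw(G) = 3 exactly.

3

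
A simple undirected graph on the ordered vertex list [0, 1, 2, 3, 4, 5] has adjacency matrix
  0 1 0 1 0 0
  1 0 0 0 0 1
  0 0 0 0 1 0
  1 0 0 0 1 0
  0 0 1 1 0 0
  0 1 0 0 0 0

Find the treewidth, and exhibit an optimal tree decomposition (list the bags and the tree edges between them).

Every bag has size at most 2, so the width is 2 − 1 = 1 and tw(G) ≤ 1. Since G has at least one edge (e.g. 2–4), it is not an edgeless graph, so tw(G) ≥ 1. Combining the bounds, tw(G) = 1.

Treewidth 1.
One such decomposition:
Bags: B1 = {2, 4}  B2 = {3, 4}  B3 = {0, 3}  B4 = {0, 1}  B5 = {1, 5}
Tree: B1–B2, B2–B3, B3–B4, B4–B5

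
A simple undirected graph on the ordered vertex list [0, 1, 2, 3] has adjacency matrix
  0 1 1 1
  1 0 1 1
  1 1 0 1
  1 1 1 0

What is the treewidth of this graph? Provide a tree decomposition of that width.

With just one bag of size 4, the width is 4 − 1 = 3, so tw(G) ≤ 3. For the lower bound, the 4 vertices {0, 1, 2, 3} are pairwise adjacent, and any tree decomposition puts a clique entirely inside one bag — forcing width ≥ 3. Therefore the treewidth is 3.

Treewidth 3.
One such decomposition:
Bags: B1 = {0, 1, 2, 3}
Tree: (single bag)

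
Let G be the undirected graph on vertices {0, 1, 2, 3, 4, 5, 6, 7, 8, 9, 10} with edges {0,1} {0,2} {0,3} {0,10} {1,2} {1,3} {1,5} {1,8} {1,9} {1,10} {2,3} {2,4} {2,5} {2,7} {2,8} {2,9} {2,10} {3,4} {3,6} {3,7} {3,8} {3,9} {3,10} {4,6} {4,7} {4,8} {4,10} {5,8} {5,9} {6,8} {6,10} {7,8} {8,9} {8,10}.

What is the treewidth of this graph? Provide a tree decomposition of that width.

Every bag has size at most 5, so the width is 5 − 1 = 4 and tw(G) ≤ 4. On the other hand G contains the 5-clique {0, 1, 2, 3, 10}. A clique must lie in a single bag of any decomposition, so no decomposition can have width below 4. The upper and lower bounds meet at 4, so that is the treewidth.

Treewidth 4.
Bags: B1 = {1, 2, 5, 8, 9}  B2 = {1, 2, 3, 8, 9}  B3 = {1, 2, 3, 8, 10}  B4 = {2, 3, 4, 8, 10}  B5 = {2, 3, 4, 7, 8}  B6 = {0, 1, 2, 3, 10}  B7 = {3, 4, 6, 8, 10}
Tree: B1–B2, B2–B3, B3–B4, B4–B5, B3–B6, B4–B7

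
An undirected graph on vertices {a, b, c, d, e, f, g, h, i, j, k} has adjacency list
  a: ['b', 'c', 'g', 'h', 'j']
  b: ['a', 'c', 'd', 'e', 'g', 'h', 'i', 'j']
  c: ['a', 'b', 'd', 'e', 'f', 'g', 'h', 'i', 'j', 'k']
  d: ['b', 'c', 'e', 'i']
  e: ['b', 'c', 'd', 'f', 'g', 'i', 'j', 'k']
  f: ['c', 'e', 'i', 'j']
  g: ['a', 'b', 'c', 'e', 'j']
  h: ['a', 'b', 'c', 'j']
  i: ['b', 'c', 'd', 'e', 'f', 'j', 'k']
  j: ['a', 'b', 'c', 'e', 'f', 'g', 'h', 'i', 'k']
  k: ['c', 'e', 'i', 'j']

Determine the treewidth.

A width-4 tree decomposition is:
Bags: B1 = {c, e, f, i, j}  B2 = {b, c, e, i, j}  B3 = {b, c, d, e, i}  B4 = {b, c, e, g, j}  B5 = {c, e, i, j, k}  B6 = {a, b, c, g, j}  B7 = {a, b, c, h, j}
Tree: B1–B2, B2–B3, B2–B4, B2–B5, B4–B6, B6–B7
Every bag has size at most 5, so the width is 5 − 1 = 4 and tw(G) ≤ 4. For the lower bound, the 5 vertices {b, c, d, e, i} are pairwise adjacent, and any tree decomposition puts a clique entirely inside one bag — forcing width ≥ 4. Hence tw(G) = 4 exactly.

4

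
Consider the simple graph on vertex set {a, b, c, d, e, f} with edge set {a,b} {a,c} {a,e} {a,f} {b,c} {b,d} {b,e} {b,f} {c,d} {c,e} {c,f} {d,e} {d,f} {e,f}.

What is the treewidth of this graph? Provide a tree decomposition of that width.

Every bag has size at most 5, so the width is 5 − 1 = 4 and tw(G) ≤ 4. Conversely, {b, c, d, e, f} is a clique of size 5, and the vertices of any clique must share a bag in every tree decomposition; so some bag has ≥ 5 vertices and tw(G) ≥ 4. Therefore the treewidth is 4.

Treewidth 4.
Bags: B1 = {a, b, c, e, f}  B2 = {b, c, d, e, f}
Tree: B1–B2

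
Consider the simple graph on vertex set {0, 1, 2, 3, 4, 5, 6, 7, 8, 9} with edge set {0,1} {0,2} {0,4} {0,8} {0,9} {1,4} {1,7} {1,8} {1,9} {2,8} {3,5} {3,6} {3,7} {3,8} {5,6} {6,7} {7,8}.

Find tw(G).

A width-2 tree decomposition is:
Bags: B1 = {0, 1, 8}  B2 = {0, 1, 9}  B3 = {1, 7, 8}  B4 = {0, 2, 8}  B5 = {3, 7, 8}  B6 = {0, 1, 4}  B7 = {3, 6, 7}  B8 = {3, 5, 6}
Tree: B1–B2, B1–B3, B1–B4, B3–B5, B2–B6, B5–B7, B7–B8
Every bag has size at most 3, so the width is 3 − 1 = 2 and tw(G) ≤ 2. On the other hand G contains the 3-clique {0, 1, 8}. A clique must lie in a single bag of any decomposition, so no decomposition can have width below 2. Therefore the treewidth is 2.

2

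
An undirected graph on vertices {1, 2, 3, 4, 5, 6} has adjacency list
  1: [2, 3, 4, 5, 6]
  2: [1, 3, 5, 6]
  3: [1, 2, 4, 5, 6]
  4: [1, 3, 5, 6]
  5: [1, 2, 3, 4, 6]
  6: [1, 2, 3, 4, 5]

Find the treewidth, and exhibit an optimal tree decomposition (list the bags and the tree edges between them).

Treewidth 4.
One optimal decomposition is:
Bags: B1 = {1, 3, 4, 5, 6}  B2 = {1, 2, 3, 5, 6}
Tree: B1–B2

Every bag has size at most 5, so the width is 5 − 1 = 4 and tw(G) ≤ 4. On the other hand G contains the 5-clique {1, 2, 3, 5, 6}. A clique must lie in a single bag of any decomposition, so no decomposition can have width below 4. The upper and lower bounds meet at 4, so that is the treewidth.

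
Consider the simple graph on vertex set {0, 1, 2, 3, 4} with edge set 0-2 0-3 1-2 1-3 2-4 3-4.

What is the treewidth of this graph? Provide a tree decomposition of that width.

Treewidth 2.
One optimal decomposition is:
Bags: B1 = {1, 2, 3}  B2 = {0, 2, 3}  B3 = {2, 3, 4}
Tree: B1–B2, B2–B3

Every bag has size at most 3, so the width is 3 − 1 = 2 and tw(G) ≤ 2. For the lower bound, G contains the cycle 3–1–2–0–3, so G is not a forest; only forests have treewidth ≤ 1, hence tw(G) ≥ 2. Combining the bounds, tw(G) = 2.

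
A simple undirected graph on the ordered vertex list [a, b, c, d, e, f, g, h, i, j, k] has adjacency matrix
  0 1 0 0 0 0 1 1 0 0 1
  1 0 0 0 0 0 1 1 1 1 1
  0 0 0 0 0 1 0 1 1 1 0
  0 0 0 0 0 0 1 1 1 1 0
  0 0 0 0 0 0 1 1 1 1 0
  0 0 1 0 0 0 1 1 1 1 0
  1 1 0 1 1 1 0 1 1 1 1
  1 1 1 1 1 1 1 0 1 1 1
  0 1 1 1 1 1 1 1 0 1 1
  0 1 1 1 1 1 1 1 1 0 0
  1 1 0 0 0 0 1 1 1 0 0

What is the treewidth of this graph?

A width-4 tree decomposition is:
Bags: B1 = {b, g, h, i, j}  B2 = {b, g, h, i, k}  B3 = {d, g, h, i, j}  B4 = {f, g, h, i, j}  B5 = {c, f, h, i, j}  B6 = {e, g, h, i, j}  B7 = {a, b, g, h, k}
Tree: B1–B2, B1–B3, B1–B4, B4–B5, B3–B6, B2–B7
The largest bag has 5 vertices, giving width 4; this decomposition certifies tw(G) ≤ 4. For the lower bound, the 5 vertices {a, b, g, h, k} are pairwise adjacent, and any tree decomposition puts a clique entirely inside one bag — forcing width ≥ 4. The upper and lower bounds meet at 4, so that is the treewidth.

4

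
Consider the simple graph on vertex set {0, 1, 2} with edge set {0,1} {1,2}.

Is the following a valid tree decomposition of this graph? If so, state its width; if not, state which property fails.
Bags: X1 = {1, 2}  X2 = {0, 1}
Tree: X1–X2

Yes; width 1.

Vertex coverage: the bags together contain {0, 1, 2}, the full vertex set. Edge coverage: each edge of G has both endpoints in at least one bag. Running intersection: for every vertex, the bags containing it form a connected subtree. All three properties hold, so this is a valid tree decomposition of width max|bag| − 1 = 1, and hence tw(G) ≤ 1.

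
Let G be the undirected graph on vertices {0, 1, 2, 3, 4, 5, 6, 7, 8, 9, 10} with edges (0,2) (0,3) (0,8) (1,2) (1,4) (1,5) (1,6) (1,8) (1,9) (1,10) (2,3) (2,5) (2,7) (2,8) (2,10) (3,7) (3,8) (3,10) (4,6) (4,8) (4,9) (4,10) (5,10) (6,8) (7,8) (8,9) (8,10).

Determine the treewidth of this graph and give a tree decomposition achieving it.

Treewidth 3.
Bags: B1 = {2, 3, 8, 10}  B2 = {1, 2, 8, 10}  B3 = {1, 4, 8, 10}  B4 = {1, 4, 8, 9}  B5 = {0, 2, 3, 8}  B6 = {1, 4, 6, 8}  B7 = {2, 3, 7, 8}  B8 = {1, 2, 5, 10}
Tree: B1–B2, B2–B3, B3–B4, B1–B5, B4–B6, B1–B7, B2–B8

Every bag has size at most 4, so the width is 4 − 1 = 3 and tw(G) ≤ 3. Conversely, {0, 2, 3, 8} is a clique of size 4, and the vertices of any clique must share a bag in every tree decomposition; so some bag has ≥ 4 vertices and tw(G) ≥ 3. Combining the bounds, tw(G) = 3.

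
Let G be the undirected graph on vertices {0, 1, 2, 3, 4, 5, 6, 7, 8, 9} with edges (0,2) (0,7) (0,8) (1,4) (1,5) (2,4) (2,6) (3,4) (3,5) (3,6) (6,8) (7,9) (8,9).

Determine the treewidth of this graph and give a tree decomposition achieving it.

Each bag holds 3 vertices, so the decomposition has width 2, which upper-bounds the treewidth. The edges 5–1–4–3–5 form a cycle, so G is not a tree and its treewidth is at least 2. The upper and lower bounds meet at 2, so that is the treewidth.

Treewidth 2.
One such decomposition:
Bags: B1 = {1, 3, 5}  B2 = {1, 3, 4}  B3 = {3, 4, 6}  B4 = {2, 4, 6}  B5 = {2, 6, 8}  B6 = {0, 2, 8}  B7 = {0, 8, 9}  B8 = {0, 7, 9}
Tree: B1–B2, B2–B3, B3–B4, B4–B5, B5–B6, B6–B7, B7–B8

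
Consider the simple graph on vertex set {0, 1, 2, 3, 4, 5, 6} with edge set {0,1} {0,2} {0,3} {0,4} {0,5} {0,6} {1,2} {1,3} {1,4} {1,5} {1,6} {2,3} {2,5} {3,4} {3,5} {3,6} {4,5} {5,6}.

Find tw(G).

4

A width-4 tree decomposition is:
Bags: B1 = {0, 1, 2, 3, 5}  B2 = {0, 1, 3, 4, 5}  B3 = {0, 1, 3, 5, 6}
Tree: B1–B2, B1–B3
The largest bag has 5 vertices, giving width 4; this decomposition certifies tw(G) ≤ 4. On the other hand G contains the 5-clique {0, 1, 2, 3, 5}. A clique must lie in a single bag of any decomposition, so no decomposition can have width below 4. Therefore the treewidth is 4.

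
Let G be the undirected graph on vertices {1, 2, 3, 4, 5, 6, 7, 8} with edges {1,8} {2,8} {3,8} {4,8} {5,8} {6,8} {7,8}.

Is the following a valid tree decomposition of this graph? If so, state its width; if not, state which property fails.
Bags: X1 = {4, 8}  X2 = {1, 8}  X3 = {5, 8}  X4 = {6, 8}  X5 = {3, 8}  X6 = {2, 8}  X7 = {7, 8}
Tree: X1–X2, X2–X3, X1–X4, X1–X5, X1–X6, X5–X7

Vertex coverage: the bags together contain {1, 2, 3, 4, 5, 6, 7, 8}, the full vertex set. Edge coverage: each edge of G has both endpoints in at least one bag. Running intersection: for every vertex, the bags containing it form a connected subtree. All three properties hold, so this is a valid tree decomposition of width max|bag| − 1 = 1, and hence tw(G) ≤ 1.

Yes; width 1.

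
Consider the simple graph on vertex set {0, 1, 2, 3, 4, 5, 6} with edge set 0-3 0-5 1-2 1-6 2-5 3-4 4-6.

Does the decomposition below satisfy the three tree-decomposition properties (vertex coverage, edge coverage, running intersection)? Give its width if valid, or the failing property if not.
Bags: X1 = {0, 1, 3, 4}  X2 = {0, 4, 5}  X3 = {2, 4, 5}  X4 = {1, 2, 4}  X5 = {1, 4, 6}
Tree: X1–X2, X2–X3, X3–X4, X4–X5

A tree decomposition must satisfy three properties: every vertex lies in some bag; for every edge, both endpoints lie together in some bag; and for every vertex, the bags containing it form a connected subtree. Here bags containing vertex 1 are not connected in the tree, so the decomposition is invalid.

No — bags containing vertex 1 are not connected in the tree.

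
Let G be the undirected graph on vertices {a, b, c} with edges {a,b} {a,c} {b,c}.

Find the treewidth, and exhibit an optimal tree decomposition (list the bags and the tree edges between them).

A single bag containing all 3 vertices is trivially a valid decomposition of width 2. On the other hand G contains the 3-clique {a, b, c}. A clique must lie in a single bag of any decomposition, so no decomposition can have width below 2. The upper and lower bounds meet at 2, so that is the treewidth.

Treewidth 2.
One such decomposition:
Bags: B1 = {a, b, c}
Tree: (single bag)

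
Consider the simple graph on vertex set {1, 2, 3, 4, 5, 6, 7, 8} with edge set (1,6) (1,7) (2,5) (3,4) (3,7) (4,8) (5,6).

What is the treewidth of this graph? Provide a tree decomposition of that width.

Each bag holds 2 vertices, so the decomposition has width 1, which upper-bounds the treewidth. G has an edge, so its treewidth is at least 1. The upper and lower bounds meet at 1, so that is the treewidth.

Treewidth 1.
One optimal decomposition is:
Bags: B1 = {2, 5}  B2 = {5, 6}  B3 = {1, 6}  B4 = {1, 7}  B5 = {3, 7}  B6 = {3, 4}  B7 = {4, 8}
Tree: B1–B2, B2–B3, B3–B4, B4–B5, B5–B6, B6–B7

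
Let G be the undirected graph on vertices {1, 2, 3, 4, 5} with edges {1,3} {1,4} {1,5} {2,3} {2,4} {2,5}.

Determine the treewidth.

2

A width-2 tree decomposition is:
Bags: B1 = {1, 2, 3}  B2 = {1, 2, 4}  B3 = {1, 2, 5}
Tree: B1–B2, B2–B3
Every bag has size at most 3, so the width is 3 − 1 = 2 and tw(G) ≤ 2. The edges 2–3–1–4–2 form a cycle, so G is not a tree and its treewidth is at least 2. Therefore the treewidth is 2.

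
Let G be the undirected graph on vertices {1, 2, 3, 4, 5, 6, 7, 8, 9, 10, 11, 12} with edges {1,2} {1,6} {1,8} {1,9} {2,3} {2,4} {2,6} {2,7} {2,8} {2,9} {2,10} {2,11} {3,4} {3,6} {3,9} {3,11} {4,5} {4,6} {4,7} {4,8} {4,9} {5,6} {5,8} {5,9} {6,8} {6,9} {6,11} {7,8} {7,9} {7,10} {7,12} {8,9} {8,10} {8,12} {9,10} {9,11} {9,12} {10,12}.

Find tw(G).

4

A width-4 tree decomposition is:
Bags: B1 = {2, 4, 6, 8, 9}  B2 = {2, 4, 7, 8, 9}  B3 = {2, 3, 4, 6, 9}  B4 = {2, 3, 6, 9, 11}  B5 = {4, 5, 6, 8, 9}  B6 = {1, 2, 6, 8, 9}  B7 = {2, 7, 8, 9, 10}  B8 = {7, 8, 9, 10, 12}
Tree: B1–B2, B1–B3, B3–B4, B1–B5, B1–B6, B2–B7, B7–B8
The largest bag has 5 vertices, giving width 4; this decomposition certifies tw(G) ≤ 4. Conversely, {2, 7, 8, 9, 10} is a clique of size 5, and the vertices of any clique must share a bag in every tree decomposition; so some bag has ≥ 5 vertices and tw(G) ≥ 4. The upper and lower bounds meet at 4, so that is the treewidth.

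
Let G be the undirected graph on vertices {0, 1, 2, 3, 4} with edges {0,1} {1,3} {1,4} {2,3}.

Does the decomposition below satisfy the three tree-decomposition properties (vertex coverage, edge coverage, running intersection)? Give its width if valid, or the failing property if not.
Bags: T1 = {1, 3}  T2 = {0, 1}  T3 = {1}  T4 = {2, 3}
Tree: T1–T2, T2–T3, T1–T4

A tree decomposition must satisfy three properties: every vertex lies in some bag; for every edge, both endpoints lie together in some bag; and for every vertex, the bags containing it form a connected subtree. Here vertex 4 appears in no bag, so the decomposition is invalid.

No — vertex 4 appears in no bag.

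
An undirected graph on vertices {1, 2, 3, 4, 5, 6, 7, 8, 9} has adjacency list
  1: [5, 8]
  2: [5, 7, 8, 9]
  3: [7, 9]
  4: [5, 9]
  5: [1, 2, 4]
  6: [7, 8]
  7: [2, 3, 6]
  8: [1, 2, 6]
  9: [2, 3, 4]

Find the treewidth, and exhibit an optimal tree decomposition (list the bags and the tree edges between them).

Treewidth 3.
Bags: B1 = {3, 4, 5, 9}  B2 = {2, 3, 5, 9}  B3 = {2, 3, 5, 7}  B4 = {1, 2, 5, 7}  B5 = {1, 2, 7, 8}  B6 = {1, 6, 7, 8}
Tree: B1–B2, B2–B3, B3–B4, B4–B5, B5–B6

Every bag has size at most 4, so the width is 4 − 1 = 3 and tw(G) ≤ 3. For the lower bound: the 4 vertex sets {3,4,9}, {5}, {2}, {1,6,7,8} are disjoint, each induces a connected subgraph, and every pair is joined by at least one edge of G. Contracting each set to a single vertex therefore yields K_{4} as a minor, and since treewidth is minor-monotone, tw(G) ≥ tw(K_{4}) = 3. Combining the bounds, tw(G) = 3.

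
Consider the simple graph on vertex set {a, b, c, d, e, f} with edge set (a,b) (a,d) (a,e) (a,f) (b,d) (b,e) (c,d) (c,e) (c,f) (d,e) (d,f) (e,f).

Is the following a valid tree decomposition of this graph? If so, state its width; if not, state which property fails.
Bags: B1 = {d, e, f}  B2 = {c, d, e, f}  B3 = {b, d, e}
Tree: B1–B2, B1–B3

A tree decomposition must satisfy three properties: every vertex lies in some bag; for every edge, both endpoints lie together in some bag; and for every vertex, the bags containing it form a connected subtree. Here vertex a appears in no bag, so the decomposition is invalid.

No — vertex a appears in no bag.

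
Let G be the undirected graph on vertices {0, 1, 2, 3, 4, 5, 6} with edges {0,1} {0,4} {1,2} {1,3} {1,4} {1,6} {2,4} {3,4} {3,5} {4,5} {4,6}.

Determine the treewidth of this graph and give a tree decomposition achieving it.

Each bag holds 3 vertices, so the decomposition has width 2, which upper-bounds the treewidth. On the other hand G contains the 3-clique {0, 1, 4}. A clique must lie in a single bag of any decomposition, so no decomposition can have width below 2. Hence tw(G) = 2 exactly.

Treewidth 2.
One optimal decomposition is:
Bags: B1 = {0, 1, 4}  B2 = {1, 3, 4}  B3 = {1, 2, 4}  B4 = {3, 4, 5}  B5 = {1, 4, 6}
Tree: B1–B2, B2–B3, B2–B4, B2–B5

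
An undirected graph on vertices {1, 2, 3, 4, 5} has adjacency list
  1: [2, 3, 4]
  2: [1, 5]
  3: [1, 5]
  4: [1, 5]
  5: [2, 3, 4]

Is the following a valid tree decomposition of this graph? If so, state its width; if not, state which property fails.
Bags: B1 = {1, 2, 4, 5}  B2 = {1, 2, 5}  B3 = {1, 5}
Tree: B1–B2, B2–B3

A tree decomposition must satisfy three properties: every vertex lies in some bag; for every edge, both endpoints lie together in some bag; and for every vertex, the bags containing it form a connected subtree. Here vertex 3 appears in no bag, so the decomposition is invalid.

No — vertex 3 appears in no bag.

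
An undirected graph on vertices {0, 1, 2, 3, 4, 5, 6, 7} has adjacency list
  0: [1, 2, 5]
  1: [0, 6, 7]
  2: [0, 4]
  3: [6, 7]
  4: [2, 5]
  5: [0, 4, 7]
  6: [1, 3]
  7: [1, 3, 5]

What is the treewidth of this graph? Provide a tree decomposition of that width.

Treewidth 2.
Bags: B1 = {3, 6, 7}  B2 = {1, 6, 7}  B3 = {1, 5, 7}  B4 = {0, 1, 5}  B5 = {0, 4, 5}  B6 = {0, 2, 4}
Tree: B1–B2, B2–B3, B3–B4, B4–B5, B5–B6

Each bag holds 3 vertices, so the decomposition has width 2, which upper-bounds the treewidth. For the lower bound, G contains the cycle 3–6–1–7–3, so G is not a forest; only forests have treewidth ≤ 1, hence tw(G) ≥ 2. Therefore the treewidth is 2.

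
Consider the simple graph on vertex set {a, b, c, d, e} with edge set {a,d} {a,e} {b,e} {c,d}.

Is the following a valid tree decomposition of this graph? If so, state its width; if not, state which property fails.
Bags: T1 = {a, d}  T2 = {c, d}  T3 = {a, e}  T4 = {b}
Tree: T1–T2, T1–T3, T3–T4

A tree decomposition must satisfy three properties: every vertex lies in some bag; for every edge, both endpoints lie together in some bag; and for every vertex, the bags containing it form a connected subtree. Here edge (e,b) lies in no bag, so the decomposition is invalid.

No — edge (e,b) lies in no bag.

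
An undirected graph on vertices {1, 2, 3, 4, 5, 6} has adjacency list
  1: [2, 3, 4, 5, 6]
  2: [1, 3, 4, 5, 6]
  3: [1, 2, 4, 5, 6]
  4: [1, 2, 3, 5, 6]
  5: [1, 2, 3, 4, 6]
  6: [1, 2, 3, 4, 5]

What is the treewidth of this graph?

A width-5 tree decomposition is:
Bags: B1 = {1, 2, 3, 4, 5, 6}
Tree: (single bag)
With just one bag of size 6, the width is 6 − 1 = 5, so tw(G) ≤ 5. Conversely, {1, 2, 3, 4, 5, 6} is a clique of size 6, and the vertices of any clique must share a bag in every tree decomposition; so some bag has ≥ 6 vertices and tw(G) ≥ 5. Combining the bounds, tw(G) = 5.

5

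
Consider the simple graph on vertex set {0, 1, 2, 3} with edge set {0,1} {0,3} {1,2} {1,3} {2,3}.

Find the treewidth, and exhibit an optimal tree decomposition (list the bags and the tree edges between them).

Each bag holds 3 vertices, so the decomposition has width 2, which upper-bounds the treewidth. For the lower bound, the 3 vertices {0, 1, 3} are pairwise adjacent, and any tree decomposition puts a clique entirely inside one bag — forcing width ≥ 2. The upper and lower bounds meet at 2, so that is the treewidth.

Treewidth 2.
One optimal decomposition is:
Bags: B1 = {1, 2, 3}  B2 = {0, 1, 3}
Tree: B1–B2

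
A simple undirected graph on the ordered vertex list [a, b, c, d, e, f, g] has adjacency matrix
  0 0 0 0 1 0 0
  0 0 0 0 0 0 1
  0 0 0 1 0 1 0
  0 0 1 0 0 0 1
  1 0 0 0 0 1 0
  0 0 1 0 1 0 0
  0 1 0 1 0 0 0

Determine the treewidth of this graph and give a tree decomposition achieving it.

Treewidth 1.
One optimal decomposition is:
Bags: B1 = {b, g}  B2 = {d, g}  B3 = {c, d}  B4 = {c, f}  B5 = {e, f}  B6 = {a, e}
Tree: B1–B2, B2–B3, B3–B4, B4–B5, B5–B6

The largest bag has 2 vertices, giving width 1; this decomposition certifies tw(G) ≤ 1. Any graph with an edge has treewidth ≥ 1, and G has the edge b–g. Hence tw(G) = 1 exactly.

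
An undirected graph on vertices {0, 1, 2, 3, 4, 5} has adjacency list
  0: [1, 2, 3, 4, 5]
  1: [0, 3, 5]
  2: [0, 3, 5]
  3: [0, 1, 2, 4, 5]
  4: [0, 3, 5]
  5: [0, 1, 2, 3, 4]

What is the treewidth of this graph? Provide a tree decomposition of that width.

Treewidth 3.
Bags: B1 = {0, 3, 4, 5}  B2 = {0, 2, 3, 5}  B3 = {0, 1, 3, 5}
Tree: B1–B2, B2–B3

Every bag has size at most 4, so the width is 4 − 1 = 3 and tw(G) ≤ 3. For the lower bound, the 4 vertices {0, 1, 3, 5} are pairwise adjacent, and any tree decomposition puts a clique entirely inside one bag — forcing width ≥ 3. Hence tw(G) = 3 exactly.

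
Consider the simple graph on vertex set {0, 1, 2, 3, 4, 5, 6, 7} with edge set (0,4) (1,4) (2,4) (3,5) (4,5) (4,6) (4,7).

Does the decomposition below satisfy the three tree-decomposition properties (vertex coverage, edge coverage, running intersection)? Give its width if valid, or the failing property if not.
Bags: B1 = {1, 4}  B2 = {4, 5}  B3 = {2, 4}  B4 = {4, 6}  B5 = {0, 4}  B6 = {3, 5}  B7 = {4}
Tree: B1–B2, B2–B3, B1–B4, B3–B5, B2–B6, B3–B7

No — vertex 7 appears in no bag.

A tree decomposition must satisfy three properties: every vertex lies in some bag; for every edge, both endpoints lie together in some bag; and for every vertex, the bags containing it form a connected subtree. Here vertex 7 appears in no bag, so the decomposition is invalid.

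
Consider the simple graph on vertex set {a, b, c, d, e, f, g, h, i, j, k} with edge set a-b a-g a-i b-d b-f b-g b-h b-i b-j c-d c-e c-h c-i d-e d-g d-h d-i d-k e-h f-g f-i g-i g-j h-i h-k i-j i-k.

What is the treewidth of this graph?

A width-3 tree decomposition is:
Bags: B1 = {d, h, i, k}  B2 = {b, d, h, i}  B3 = {b, d, g, i}  B4 = {a, b, g, i}  B5 = {b, f, g, i}  B6 = {c, d, h, i}  B7 = {c, d, e, h}  B8 = {b, g, i, j}
Tree: B1–B2, B2–B3, B3–B4, B3–B5, B2–B6, B6–B7, B3–B8
Each bag holds 4 vertices, so the decomposition has width 3, which upper-bounds the treewidth. Conversely, {c, d, e, h} is a clique of size 4, and the vertices of any clique must share a bag in every tree decomposition; so some bag has ≥ 4 vertices and tw(G) ≥ 3. Combining the bounds, tw(G) = 3.

3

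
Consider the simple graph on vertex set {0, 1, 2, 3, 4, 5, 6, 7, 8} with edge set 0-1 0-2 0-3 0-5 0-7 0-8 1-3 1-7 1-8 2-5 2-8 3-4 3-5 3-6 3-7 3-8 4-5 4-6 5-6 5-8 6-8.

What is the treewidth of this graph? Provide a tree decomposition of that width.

Each bag holds 4 vertices, so the decomposition has width 3, which upper-bounds the treewidth. For the lower bound, the 4 vertices {0, 2, 5, 8} are pairwise adjacent, and any tree decomposition puts a clique entirely inside one bag — forcing width ≥ 3. Hence tw(G) = 3 exactly.

Treewidth 3.
Bags: B1 = {0, 1, 3, 8}  B2 = {0, 3, 5, 8}  B3 = {3, 5, 6, 8}  B4 = {3, 4, 5, 6}  B5 = {0, 1, 3, 7}  B6 = {0, 2, 5, 8}
Tree: B1–B2, B2–B3, B3–B4, B1–B5, B2–B6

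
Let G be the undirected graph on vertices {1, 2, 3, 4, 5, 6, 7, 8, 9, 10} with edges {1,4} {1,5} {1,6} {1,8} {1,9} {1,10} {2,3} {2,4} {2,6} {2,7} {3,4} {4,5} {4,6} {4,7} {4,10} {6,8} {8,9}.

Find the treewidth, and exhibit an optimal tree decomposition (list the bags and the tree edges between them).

Treewidth 2.
One optimal decomposition is:
Bags: B1 = {2, 3, 4}  B2 = {2, 4, 6}  B3 = {1, 4, 6}  B4 = {2, 4, 7}  B5 = {1, 4, 5}  B6 = {1, 6, 8}  B7 = {1, 8, 9}  B8 = {1, 4, 10}
Tree: B1–B2, B2–B3, B1–B4, B3–B5, B3–B6, B6–B7, B3–B8

Every bag has size at most 3, so the width is 3 − 1 = 2 and tw(G) ≤ 2. On the other hand G contains the 3-clique {1, 8, 9}. A clique must lie in a single bag of any decomposition, so no decomposition can have width below 2. Hence tw(G) = 2 exactly.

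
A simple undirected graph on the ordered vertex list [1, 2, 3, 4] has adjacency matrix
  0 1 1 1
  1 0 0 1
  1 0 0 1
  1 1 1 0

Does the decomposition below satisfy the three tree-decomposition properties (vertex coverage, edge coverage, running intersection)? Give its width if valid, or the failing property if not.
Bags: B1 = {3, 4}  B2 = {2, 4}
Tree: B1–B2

No — vertex 1 appears in no bag.

A tree decomposition must satisfy three properties: every vertex lies in some bag; for every edge, both endpoints lie together in some bag; and for every vertex, the bags containing it form a connected subtree. Here vertex 1 appears in no bag, so the decomposition is invalid.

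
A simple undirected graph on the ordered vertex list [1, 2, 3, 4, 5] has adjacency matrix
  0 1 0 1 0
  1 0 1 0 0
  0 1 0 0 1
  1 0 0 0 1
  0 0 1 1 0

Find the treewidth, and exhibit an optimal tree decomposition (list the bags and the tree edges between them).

Treewidth 2.
One optimal decomposition is:
Bags: B1 = {1, 4, 5}  B2 = {1, 3, 5}  B3 = {1, 2, 3}
Tree: B1–B2, B2–B3

Every bag has size at most 3, so the width is 3 − 1 = 2 and tw(G) ≤ 2. The edges 1–4–5–3–2–1 form a cycle, so G is not a tree and its treewidth is at least 2. Therefore the treewidth is 2.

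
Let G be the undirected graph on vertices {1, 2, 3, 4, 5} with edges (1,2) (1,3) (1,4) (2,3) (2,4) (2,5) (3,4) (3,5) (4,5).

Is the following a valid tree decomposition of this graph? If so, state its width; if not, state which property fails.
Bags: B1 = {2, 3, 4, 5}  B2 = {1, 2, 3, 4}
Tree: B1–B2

Every vertex of G appears in some bag (union = {1, 2, 3, 4, 5}); every edge is covered by a bag; and for each vertex v the set of bags containing v is connected in the bag tree. The decomposition is therefore valid. The largest bag has 4 vertices, so the width is 3.

Yes; width 3.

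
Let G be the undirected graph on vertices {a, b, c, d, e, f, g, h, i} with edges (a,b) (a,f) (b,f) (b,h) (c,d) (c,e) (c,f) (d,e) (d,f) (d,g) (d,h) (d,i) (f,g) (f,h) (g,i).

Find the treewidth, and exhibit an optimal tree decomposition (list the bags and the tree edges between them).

Every bag has size at most 3, so the width is 3 − 1 = 2 and tw(G) ≤ 2. On the other hand G contains the 3-clique {c, d, e}. A clique must lie in a single bag of any decomposition, so no decomposition can have width below 2. Therefore the treewidth is 2.

Treewidth 2.
One such decomposition:
Bags: B1 = {c, d, f}  B2 = {c, d, e}  B3 = {d, f, h}  B4 = {d, f, g}  B5 = {d, g, i}  B6 = {b, f, h}  B7 = {a, b, f}
Tree: B1–B2, B1–B3, B1–B4, B4–B5, B3–B6, B6–B7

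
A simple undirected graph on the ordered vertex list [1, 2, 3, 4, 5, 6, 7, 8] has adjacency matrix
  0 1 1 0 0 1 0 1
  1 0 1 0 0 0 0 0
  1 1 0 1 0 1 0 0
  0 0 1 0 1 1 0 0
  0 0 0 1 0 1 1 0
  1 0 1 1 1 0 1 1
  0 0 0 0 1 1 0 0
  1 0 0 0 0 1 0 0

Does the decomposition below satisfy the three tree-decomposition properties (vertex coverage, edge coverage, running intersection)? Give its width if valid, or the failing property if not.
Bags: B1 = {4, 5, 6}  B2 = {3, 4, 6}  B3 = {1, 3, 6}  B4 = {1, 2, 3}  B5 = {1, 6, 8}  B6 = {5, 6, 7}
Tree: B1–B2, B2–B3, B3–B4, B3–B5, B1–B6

Every vertex of G appears in some bag (union = {1, 2, 3, 4, 5, 6, 7, 8}); every edge is covered by a bag; and for each vertex v the set of bags containing v is connected in the bag tree. The decomposition is therefore valid. The largest bag has 3 vertices, so the width is 2.

Yes; width 2.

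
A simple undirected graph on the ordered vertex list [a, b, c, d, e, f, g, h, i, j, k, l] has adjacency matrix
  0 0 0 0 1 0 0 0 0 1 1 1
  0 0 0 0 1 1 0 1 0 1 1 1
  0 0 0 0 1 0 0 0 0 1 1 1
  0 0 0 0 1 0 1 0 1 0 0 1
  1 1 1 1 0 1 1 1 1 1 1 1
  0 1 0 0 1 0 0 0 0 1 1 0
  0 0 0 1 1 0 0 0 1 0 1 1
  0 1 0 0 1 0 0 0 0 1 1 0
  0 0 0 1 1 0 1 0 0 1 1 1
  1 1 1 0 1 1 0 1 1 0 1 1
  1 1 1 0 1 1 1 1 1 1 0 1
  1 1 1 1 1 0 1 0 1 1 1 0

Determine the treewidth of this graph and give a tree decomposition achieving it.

Treewidth 4.
Bags: B1 = {e, i, j, k, l}  B2 = {b, e, j, k, l}  B3 = {e, g, i, k, l}  B4 = {c, e, j, k, l}  B5 = {b, e, h, j, k}  B6 = {b, e, f, j, k}  B7 = {a, e, j, k, l}  B8 = {d, e, g, i, l}
Tree: B1–B2, B1–B3, B1–B4, B2–B5, B5–B6, B1–B7, B3–B8

Every bag has size at most 5, so the width is 5 − 1 = 4 and tw(G) ≤ 4. On the other hand G contains the 5-clique {d, e, g, i, l}. A clique must lie in a single bag of any decomposition, so no decomposition can have width below 4. The upper and lower bounds meet at 4, so that is the treewidth.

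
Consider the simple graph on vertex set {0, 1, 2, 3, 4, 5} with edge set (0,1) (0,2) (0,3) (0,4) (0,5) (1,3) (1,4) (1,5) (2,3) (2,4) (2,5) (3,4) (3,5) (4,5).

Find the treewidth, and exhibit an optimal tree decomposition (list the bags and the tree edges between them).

The largest bag has 5 vertices, giving width 4; this decomposition certifies tw(G) ≤ 4. For the lower bound, the 5 vertices {0, 1, 3, 4, 5} are pairwise adjacent, and any tree decomposition puts a clique entirely inside one bag — forcing width ≥ 4. Therefore the treewidth is 4.

Treewidth 4.
Bags: B1 = {0, 1, 3, 4, 5}  B2 = {0, 2, 3, 4, 5}
Tree: B1–B2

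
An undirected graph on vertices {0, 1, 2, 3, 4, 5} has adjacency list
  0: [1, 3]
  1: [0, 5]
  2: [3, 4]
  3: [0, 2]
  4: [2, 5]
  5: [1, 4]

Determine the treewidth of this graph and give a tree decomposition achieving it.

Every bag has size at most 3, so the width is 3 − 1 = 2 and tw(G) ≤ 2. For the lower bound, G contains the cycle 3–2–4–5–1–0–3, so G is not a forest; only forests have treewidth ≤ 1, hence tw(G) ≥ 2. Therefore the treewidth is 2.

Treewidth 2.
One optimal decomposition is:
Bags: B1 = {2, 3, 4}  B2 = {3, 4, 5}  B3 = {1, 3, 5}  B4 = {0, 1, 3}
Tree: B1–B2, B2–B3, B3–B4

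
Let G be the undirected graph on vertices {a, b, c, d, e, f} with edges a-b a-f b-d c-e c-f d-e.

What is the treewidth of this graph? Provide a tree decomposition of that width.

Treewidth 2.
Bags: B1 = {a, b, d}  B2 = {a, d, e}  B3 = {a, c, e}  B4 = {a, c, f}
Tree: B1–B2, B2–B3, B3–B4

The largest bag has 3 vertices, giving width 2; this decomposition certifies tw(G) ≤ 2. For the lower bound, G contains the cycle a–b–d–e–c–f–a, so G is not a forest; only forests have treewidth ≤ 1, hence tw(G) ≥ 2. Combining the bounds, tw(G) = 2.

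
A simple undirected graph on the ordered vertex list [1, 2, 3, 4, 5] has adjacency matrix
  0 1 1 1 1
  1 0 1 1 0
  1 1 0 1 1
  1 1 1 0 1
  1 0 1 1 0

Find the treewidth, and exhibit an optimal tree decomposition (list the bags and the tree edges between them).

Every bag has size at most 4, so the width is 4 − 1 = 3 and tw(G) ≤ 3. On the other hand G contains the 4-clique {1, 2, 3, 4}. A clique must lie in a single bag of any decomposition, so no decomposition can have width below 3. Combining the bounds, tw(G) = 3.

Treewidth 3.
Bags: B1 = {1, 3, 4, 5}  B2 = {1, 2, 3, 4}
Tree: B1–B2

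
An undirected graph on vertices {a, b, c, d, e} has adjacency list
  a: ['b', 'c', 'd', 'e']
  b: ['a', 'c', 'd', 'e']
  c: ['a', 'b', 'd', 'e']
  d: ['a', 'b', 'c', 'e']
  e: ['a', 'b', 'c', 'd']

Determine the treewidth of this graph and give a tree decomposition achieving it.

Treewidth 4.
One such decomposition:
Bags: B1 = {a, b, c, d, e}
Tree: (single bag)

With just one bag of size 5, the width is 5 − 1 = 4, so tw(G) ≤ 4. For the lower bound, the 5 vertices {a, b, c, d, e} are pairwise adjacent, and any tree decomposition puts a clique entirely inside one bag — forcing width ≥ 4. Hence tw(G) = 4 exactly.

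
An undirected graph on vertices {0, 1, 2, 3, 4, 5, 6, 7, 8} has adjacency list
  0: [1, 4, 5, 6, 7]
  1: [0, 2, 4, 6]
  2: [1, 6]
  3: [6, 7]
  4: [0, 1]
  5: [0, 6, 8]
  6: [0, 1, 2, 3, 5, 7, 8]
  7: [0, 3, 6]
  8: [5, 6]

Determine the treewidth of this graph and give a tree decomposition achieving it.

The largest bag has 3 vertices, giving width 2; this decomposition certifies tw(G) ≤ 2. Conversely, {0, 1, 4} is a clique of size 3, and the vertices of any clique must share a bag in every tree decomposition; so some bag has ≥ 3 vertices and tw(G) ≥ 2. Combining the bounds, tw(G) = 2.

Treewidth 2.
One such decomposition:
Bags: B1 = {0, 1, 6}  B2 = {0, 5, 6}  B3 = {1, 2, 6}  B4 = {0, 6, 7}  B5 = {3, 6, 7}  B6 = {5, 6, 8}  B7 = {0, 1, 4}
Tree: B1–B2, B1–B3, B2–B4, B4–B5, B2–B6, B1–B7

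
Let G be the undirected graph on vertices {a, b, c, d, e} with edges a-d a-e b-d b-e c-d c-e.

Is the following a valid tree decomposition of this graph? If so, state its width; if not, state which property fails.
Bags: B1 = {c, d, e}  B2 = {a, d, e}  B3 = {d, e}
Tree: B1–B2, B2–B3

No — vertex b appears in no bag.

A tree decomposition must satisfy three properties: every vertex lies in some bag; for every edge, both endpoints lie together in some bag; and for every vertex, the bags containing it form a connected subtree. Here vertex b appears in no bag, so the decomposition is invalid.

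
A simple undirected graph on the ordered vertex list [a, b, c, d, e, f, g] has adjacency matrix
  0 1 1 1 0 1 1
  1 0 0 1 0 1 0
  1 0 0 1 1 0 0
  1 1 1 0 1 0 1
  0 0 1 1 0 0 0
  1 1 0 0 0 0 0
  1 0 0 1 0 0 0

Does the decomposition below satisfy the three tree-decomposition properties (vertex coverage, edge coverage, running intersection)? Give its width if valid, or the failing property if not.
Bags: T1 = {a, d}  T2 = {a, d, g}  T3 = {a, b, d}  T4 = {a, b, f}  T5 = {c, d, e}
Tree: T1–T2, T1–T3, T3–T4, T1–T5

No — edge (c,a) lies in no bag.

A tree decomposition must satisfy three properties: every vertex lies in some bag; for every edge, both endpoints lie together in some bag; and for every vertex, the bags containing it form a connected subtree. Here edge (c,a) lies in no bag, so the decomposition is invalid.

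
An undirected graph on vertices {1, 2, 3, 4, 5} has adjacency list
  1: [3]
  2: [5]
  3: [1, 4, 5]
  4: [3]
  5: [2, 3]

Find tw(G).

1

A width-1 tree decomposition is:
Bags: B1 = {1, 3}  B2 = {3, 5}  B3 = {3, 4}  B4 = {2, 5}
Tree: B1–B2, B2–B3, B2–B4
Every bag has size at most 2, so the width is 2 − 1 = 1 and tw(G) ≤ 1. Since G has at least one edge (e.g. 1–3), it is not an edgeless graph, so tw(G) ≥ 1. Combining the bounds, tw(G) = 1.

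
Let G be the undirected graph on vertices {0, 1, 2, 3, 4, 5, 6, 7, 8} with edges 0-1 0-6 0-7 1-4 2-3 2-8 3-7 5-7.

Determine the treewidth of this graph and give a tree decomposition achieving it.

Treewidth 1.
Bags: B1 = {3, 7}  B2 = {2, 3}  B3 = {2, 8}  B4 = {0, 7}  B5 = {0, 6}  B6 = {5, 7}  B7 = {0, 1}  B8 = {1, 4}
Tree: B1–B2, B2–B3, B1–B4, B4–B5, B1–B6, B5–B7, B7–B8

The largest bag has 2 vertices, giving width 1; this decomposition certifies tw(G) ≤ 1. G has an edge, so its treewidth is at least 1. Hence tw(G) = 1 exactly.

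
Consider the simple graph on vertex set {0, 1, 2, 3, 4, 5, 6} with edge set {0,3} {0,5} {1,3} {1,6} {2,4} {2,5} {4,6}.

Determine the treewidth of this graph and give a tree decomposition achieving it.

Treewidth 2.
One optimal decomposition is:
Bags: B1 = {2, 4, 5}  B2 = {0, 4, 5}  B3 = {0, 3, 4}  B4 = {1, 3, 4}  B5 = {1, 4, 6}
Tree: B1–B2, B2–B3, B3–B4, B4–B5

The largest bag has 3 vertices, giving width 2; this decomposition certifies tw(G) ≤ 2. Since 4–2–5–0–3–1–6–4 is a cycle in G, G is not acyclic. Forests are exactly the graphs of treewidth ≤ 1, so tw(G) ≥ 2. Hence tw(G) = 2 exactly.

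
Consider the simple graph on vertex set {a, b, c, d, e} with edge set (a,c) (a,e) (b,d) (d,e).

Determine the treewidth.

1

A width-1 tree decomposition is:
Bags: B1 = {a, c}  B2 = {a, e}  B3 = {d, e}  B4 = {b, d}
Tree: B1–B2, B2–B3, B3–B4
Each bag holds 2 vertices, so the decomposition has width 1, which upper-bounds the treewidth. G has an edge, so its treewidth is at least 1. Therefore the treewidth is 1.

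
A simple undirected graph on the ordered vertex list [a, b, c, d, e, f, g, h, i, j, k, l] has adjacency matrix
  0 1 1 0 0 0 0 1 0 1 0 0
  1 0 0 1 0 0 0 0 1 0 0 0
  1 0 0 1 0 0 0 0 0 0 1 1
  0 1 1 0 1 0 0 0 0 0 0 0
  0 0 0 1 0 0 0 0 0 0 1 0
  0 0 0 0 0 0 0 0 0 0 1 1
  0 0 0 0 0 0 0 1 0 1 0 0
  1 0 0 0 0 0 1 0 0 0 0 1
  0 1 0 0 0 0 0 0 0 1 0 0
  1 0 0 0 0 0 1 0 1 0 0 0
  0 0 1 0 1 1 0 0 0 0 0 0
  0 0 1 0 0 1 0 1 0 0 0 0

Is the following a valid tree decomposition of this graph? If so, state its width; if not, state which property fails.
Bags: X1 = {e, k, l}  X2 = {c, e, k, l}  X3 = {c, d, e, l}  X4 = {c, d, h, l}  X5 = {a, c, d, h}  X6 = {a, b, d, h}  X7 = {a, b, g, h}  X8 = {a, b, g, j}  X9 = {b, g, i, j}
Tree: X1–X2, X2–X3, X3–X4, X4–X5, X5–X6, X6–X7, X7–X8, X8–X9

A tree decomposition must satisfy three properties: every vertex lies in some bag; for every edge, both endpoints lie together in some bag; and for every vertex, the bags containing it form a connected subtree. Here vertex f appears in no bag, so the decomposition is invalid.

No — vertex f appears in no bag.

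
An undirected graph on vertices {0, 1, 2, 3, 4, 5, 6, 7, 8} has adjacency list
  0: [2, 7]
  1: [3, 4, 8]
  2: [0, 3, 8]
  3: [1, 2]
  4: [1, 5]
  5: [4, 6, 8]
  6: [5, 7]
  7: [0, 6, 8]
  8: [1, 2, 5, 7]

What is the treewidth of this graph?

3

A width-3 tree decomposition is:
Bags: B1 = {1, 4, 5, 6}  B2 = {1, 5, 6, 8}  B3 = {1, 6, 7, 8}  B4 = {1, 3, 7, 8}  B5 = {2, 3, 7, 8}  B6 = {0, 2, 3, 7}
Tree: B1–B2, B2–B3, B3–B4, B4–B5, B5–B6
Every bag has size at most 4, so the width is 4 − 1 = 3 and tw(G) ≤ 3. For the lower bound: the 4 vertex sets {4,5,6}, {1}, {8}, {0,2,3,7} are disjoint, each induces a connected subgraph, and every pair is joined by at least one edge of G. Contracting each set to a single vertex therefore yields K_{4} as a minor, and since treewidth is minor-monotone, tw(G) ≥ tw(K_{4}) = 3. Therefore the treewidth is 3.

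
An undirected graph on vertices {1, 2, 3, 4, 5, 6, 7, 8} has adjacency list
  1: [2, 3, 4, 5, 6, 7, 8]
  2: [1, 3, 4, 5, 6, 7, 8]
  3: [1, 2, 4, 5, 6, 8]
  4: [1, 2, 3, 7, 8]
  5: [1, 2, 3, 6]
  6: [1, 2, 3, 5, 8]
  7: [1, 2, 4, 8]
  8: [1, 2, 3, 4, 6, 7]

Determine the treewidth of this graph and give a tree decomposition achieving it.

Treewidth 4.
Bags: B1 = {1, 2, 3, 4, 8}  B2 = {1, 2, 3, 6, 8}  B3 = {1, 2, 3, 5, 6}  B4 = {1, 2, 4, 7, 8}
Tree: B1–B2, B2–B3, B1–B4

The largest bag has 5 vertices, giving width 4; this decomposition certifies tw(G) ≤ 4. For the lower bound, the 5 vertices {1, 2, 3, 4, 8} are pairwise adjacent, and any tree decomposition puts a clique entirely inside one bag — forcing width ≥ 4. The upper and lower bounds meet at 4, so that is the treewidth.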